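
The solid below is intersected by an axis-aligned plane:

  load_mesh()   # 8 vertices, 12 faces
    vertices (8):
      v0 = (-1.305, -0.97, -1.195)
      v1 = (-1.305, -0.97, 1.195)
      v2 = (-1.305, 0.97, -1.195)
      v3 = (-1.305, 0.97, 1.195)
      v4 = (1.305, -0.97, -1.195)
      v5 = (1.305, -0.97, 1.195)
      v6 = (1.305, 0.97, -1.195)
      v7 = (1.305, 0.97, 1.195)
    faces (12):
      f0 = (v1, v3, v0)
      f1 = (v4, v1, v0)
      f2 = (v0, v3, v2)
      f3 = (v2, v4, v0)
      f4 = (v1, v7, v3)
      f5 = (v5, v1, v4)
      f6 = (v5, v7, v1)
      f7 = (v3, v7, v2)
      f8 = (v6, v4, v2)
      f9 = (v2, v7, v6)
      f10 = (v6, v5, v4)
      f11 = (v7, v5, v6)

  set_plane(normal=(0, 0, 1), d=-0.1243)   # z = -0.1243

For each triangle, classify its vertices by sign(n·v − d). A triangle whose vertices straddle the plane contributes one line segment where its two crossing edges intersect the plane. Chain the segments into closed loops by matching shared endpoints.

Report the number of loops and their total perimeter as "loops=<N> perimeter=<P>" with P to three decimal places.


loops=1 perimeter=9.100

Straddling triangles (8 of 12):
  (v1,v3,v0) [++-] → (-1.305, -0.100896, -0.1243)–(-1.305, -0.97, -0.1243)  len=0.8691
  (v4,v1,v0) [-+-] → (0.135742, -0.97, -0.1243)–(-1.305, -0.97, -0.1243)  len=1.4407
  (v0,v3,v2) [-+-] → (-1.305, -0.100896, -0.1243)–(-1.305, 0.97, -0.1243)  len=1.0709
  (v5,v1,v4) [++-] → (0.135742, -0.97, -0.1243)–(1.305, -0.97, -0.1243)  len=1.1693
  (v3,v7,v2) [++-] → (-0.135742, 0.97, -0.1243)–(-1.305, 0.97, -0.1243)  len=1.1693
  (v2,v7,v6) [-+-] → (-0.135742, 0.97, -0.1243)–(1.305, 0.97, -0.1243)  len=1.4407
  (v6,v5,v4) [-+-] → (1.305, 0.100896, -0.1243)–(1.305, -0.97, -0.1243)  len=1.0709
  (v7,v5,v6) [++-] → (1.305, 0.100896, -0.1243)–(1.305, 0.97, -0.1243)  len=0.8691

Chained into 1 loop(s):
  loop 1: 8 segments, perimeter = 9.1000
Total perimeter = 9.100


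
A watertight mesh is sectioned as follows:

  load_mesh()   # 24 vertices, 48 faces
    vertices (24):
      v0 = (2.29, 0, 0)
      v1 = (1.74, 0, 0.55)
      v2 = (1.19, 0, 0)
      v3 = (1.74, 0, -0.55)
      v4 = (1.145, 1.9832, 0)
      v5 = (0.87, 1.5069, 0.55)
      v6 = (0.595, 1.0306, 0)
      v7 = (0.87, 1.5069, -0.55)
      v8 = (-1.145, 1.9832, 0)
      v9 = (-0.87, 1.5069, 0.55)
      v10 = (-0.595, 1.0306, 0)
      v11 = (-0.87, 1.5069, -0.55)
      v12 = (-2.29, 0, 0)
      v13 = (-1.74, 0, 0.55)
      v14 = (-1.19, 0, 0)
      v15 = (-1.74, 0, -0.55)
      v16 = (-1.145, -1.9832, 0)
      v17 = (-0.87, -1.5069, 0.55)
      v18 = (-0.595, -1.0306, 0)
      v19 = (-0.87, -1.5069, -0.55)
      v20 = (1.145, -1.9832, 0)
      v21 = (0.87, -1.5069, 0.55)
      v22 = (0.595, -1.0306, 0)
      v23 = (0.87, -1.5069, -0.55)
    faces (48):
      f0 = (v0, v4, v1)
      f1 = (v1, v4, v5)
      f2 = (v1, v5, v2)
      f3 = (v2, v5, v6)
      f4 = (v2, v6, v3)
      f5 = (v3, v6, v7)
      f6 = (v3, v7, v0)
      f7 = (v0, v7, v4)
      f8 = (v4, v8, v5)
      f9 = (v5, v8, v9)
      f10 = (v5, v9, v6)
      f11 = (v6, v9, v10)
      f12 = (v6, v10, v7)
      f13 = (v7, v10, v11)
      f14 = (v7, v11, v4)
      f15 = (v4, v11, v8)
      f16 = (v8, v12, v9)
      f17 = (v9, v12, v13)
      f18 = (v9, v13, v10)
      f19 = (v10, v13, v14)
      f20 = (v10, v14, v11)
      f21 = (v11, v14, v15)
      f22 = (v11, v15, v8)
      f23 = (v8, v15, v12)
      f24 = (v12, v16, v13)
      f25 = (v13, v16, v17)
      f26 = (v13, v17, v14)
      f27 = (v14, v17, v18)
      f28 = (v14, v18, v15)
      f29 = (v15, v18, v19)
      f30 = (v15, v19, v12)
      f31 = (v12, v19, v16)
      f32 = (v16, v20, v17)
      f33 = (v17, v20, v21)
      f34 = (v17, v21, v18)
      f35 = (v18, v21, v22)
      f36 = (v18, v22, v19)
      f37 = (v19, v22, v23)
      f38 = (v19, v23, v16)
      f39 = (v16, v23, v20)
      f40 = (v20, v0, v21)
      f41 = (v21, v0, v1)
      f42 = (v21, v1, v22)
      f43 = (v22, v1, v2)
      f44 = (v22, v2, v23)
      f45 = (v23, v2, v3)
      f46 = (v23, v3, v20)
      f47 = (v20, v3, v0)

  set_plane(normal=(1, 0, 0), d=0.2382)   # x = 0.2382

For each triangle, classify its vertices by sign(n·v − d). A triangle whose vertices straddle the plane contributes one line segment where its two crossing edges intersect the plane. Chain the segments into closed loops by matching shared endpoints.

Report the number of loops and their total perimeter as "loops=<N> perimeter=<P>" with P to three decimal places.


Straddling triangles (16 of 48):
  (v4,v8,v5) [+-+] → (0.2382, 1.9832, 0)–(0.2382, 1.65624, 0.377548)  len=0.4994
  (v5,v8,v9) [+--] → (0.2382, 1.65624, 0.377548)–(0.2382, 1.5069, 0.55)  len=0.2281
  (v5,v9,v6) [+-+] → (0.2382, 1.5069, 0.55)–(0.2382, 1.1466, 0.133952)  len=0.5504
  (v6,v9,v10) [+--] → (0.2382, 1.1466, 0.133952)–(0.2382, 1.0306, 0)  len=0.1772
  (v6,v10,v7) [+-+] → (0.2382, 1.0306, 0)–(0.2382, 1.30149, -0.312805)  len=0.4138
  (v7,v10,v11) [+--] → (0.2382, 1.30149, -0.312805)–(0.2382, 1.5069, -0.55)  len=0.3138
  (v7,v11,v4) [+-+] → (0.2382, 1.5069, -0.55)–(0.2382, 1.76885, -0.247514)  len=0.4001
  (v4,v11,v8) [+--] → (0.2382, 1.76885, -0.247514)–(0.2382, 1.9832, 0)  len=0.3274
  (v16,v20,v17) [-+-] → (0.2382, -1.9832, 0)–(0.2382, -1.76885, 0.247514)  len=0.3274
  (v17,v20,v21) [-++] → (0.2382, -1.76885, 0.247514)–(0.2382, -1.5069, 0.55)  len=0.4001
  (v17,v21,v18) [-+-] → (0.2382, -1.5069, 0.55)–(0.2382, -1.30149, 0.312805)  len=0.3138
  (v18,v21,v22) [-++] → (0.2382, -1.30149, 0.312805)–(0.2382, -1.0306, 0)  len=0.4138
  (v18,v22,v19) [-+-] → (0.2382, -1.0306, 0)–(0.2382, -1.1466, -0.133952)  len=0.1772
  (v19,v22,v23) [-++] → (0.2382, -1.1466, -0.133952)–(0.2382, -1.5069, -0.55)  len=0.5504
  (v19,v23,v16) [-+-] → (0.2382, -1.5069, -0.55)–(0.2382, -1.65624, -0.377548)  len=0.2281
  (v16,v23,v20) [-++] → (0.2382, -1.65624, -0.377548)–(0.2382, -1.9832, 0)  len=0.4994

Chained into 2 loop(s):
  loop 1: 8 segments, perimeter = 2.9103
  loop 2: 8 segments, perimeter = 2.9103
Total perimeter = 5.821

loops=2 perimeter=5.821


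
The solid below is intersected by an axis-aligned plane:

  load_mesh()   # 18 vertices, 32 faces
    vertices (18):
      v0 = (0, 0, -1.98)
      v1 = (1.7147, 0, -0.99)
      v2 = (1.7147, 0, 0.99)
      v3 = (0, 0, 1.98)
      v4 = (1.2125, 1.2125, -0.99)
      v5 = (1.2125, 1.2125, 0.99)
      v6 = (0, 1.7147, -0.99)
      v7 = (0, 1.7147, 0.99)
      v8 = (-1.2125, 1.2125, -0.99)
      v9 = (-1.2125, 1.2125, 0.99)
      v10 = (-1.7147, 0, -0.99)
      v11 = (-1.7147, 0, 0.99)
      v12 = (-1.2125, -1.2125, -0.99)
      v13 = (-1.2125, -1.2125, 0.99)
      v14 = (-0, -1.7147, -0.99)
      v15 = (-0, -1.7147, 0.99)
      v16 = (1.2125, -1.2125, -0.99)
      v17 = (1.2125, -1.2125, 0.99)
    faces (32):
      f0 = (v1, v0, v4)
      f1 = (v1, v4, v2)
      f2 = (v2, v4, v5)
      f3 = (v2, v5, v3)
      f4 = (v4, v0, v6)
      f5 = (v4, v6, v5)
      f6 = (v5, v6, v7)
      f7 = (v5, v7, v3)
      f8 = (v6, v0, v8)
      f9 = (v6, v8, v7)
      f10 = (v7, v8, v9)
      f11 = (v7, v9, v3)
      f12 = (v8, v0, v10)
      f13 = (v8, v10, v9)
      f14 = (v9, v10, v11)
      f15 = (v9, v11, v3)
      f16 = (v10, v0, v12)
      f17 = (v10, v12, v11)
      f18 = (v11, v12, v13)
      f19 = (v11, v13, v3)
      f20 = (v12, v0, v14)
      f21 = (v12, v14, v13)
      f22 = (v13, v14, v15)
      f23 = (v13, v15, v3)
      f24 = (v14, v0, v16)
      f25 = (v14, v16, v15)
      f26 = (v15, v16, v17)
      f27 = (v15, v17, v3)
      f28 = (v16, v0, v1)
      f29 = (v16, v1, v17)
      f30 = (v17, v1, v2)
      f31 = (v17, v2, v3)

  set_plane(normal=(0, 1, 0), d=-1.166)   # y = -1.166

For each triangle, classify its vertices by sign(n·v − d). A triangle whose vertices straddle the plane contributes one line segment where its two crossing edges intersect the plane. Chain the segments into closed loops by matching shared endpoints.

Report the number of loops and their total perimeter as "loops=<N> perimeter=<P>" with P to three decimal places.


loops=1 perimeter=9.059

Straddling triangles (12 of 32):
  (v10,v0,v12) [++-] → (-1.166, -1.166, -1.02797)–(-1.23176, -1.166, -0.99)  len=0.0759
  (v10,v12,v11) [+-+] → (-1.23176, -1.166, -0.99)–(-1.23176, -1.166, -0.914066)  len=0.0759
  (v11,v12,v13) [+--] → (-1.23176, -1.166, -0.914066)–(-1.23176, -1.166, 0.99)  len=1.9041
  (v11,v13,v3) [+-+] → (-1.23176, -1.166, 0.99)–(-1.166, -1.166, 1.02797)  len=0.0759
  (v12,v0,v14) [-+-] → (-1.166, -1.166, -1.02797)–(0, -1.166, -1.3068)  len=1.1989
  (v13,v15,v3) [--+] → (0, -1.166, 1.3068)–(-1.166, -1.166, 1.02797)  len=1.1989
  (v14,v0,v16) [-+-] → (0, -1.166, -1.3068)–(1.166, -1.166, -1.02797)  len=1.1989
  (v15,v17,v3) [--+] → (1.166, -1.166, 1.02797)–(0, -1.166, 1.3068)  len=1.1989
  (v16,v0,v1) [-++] → (1.166, -1.166, -1.02797)–(1.23176, -1.166, -0.99)  len=0.0759
  (v16,v1,v17) [-+-] → (1.23176, -1.166, -0.99)–(1.23176, -1.166, 0.914066)  len=1.9041
  (v17,v1,v2) [-++] → (1.23176, -1.166, 0.914066)–(1.23176, -1.166, 0.99)  len=0.0759
  (v17,v2,v3) [-++] → (1.23176, -1.166, 0.99)–(1.166, -1.166, 1.02797)  len=0.0759

Chained into 1 loop(s):
  loop 1: 12 segments, perimeter = 9.0592
Total perimeter = 9.059


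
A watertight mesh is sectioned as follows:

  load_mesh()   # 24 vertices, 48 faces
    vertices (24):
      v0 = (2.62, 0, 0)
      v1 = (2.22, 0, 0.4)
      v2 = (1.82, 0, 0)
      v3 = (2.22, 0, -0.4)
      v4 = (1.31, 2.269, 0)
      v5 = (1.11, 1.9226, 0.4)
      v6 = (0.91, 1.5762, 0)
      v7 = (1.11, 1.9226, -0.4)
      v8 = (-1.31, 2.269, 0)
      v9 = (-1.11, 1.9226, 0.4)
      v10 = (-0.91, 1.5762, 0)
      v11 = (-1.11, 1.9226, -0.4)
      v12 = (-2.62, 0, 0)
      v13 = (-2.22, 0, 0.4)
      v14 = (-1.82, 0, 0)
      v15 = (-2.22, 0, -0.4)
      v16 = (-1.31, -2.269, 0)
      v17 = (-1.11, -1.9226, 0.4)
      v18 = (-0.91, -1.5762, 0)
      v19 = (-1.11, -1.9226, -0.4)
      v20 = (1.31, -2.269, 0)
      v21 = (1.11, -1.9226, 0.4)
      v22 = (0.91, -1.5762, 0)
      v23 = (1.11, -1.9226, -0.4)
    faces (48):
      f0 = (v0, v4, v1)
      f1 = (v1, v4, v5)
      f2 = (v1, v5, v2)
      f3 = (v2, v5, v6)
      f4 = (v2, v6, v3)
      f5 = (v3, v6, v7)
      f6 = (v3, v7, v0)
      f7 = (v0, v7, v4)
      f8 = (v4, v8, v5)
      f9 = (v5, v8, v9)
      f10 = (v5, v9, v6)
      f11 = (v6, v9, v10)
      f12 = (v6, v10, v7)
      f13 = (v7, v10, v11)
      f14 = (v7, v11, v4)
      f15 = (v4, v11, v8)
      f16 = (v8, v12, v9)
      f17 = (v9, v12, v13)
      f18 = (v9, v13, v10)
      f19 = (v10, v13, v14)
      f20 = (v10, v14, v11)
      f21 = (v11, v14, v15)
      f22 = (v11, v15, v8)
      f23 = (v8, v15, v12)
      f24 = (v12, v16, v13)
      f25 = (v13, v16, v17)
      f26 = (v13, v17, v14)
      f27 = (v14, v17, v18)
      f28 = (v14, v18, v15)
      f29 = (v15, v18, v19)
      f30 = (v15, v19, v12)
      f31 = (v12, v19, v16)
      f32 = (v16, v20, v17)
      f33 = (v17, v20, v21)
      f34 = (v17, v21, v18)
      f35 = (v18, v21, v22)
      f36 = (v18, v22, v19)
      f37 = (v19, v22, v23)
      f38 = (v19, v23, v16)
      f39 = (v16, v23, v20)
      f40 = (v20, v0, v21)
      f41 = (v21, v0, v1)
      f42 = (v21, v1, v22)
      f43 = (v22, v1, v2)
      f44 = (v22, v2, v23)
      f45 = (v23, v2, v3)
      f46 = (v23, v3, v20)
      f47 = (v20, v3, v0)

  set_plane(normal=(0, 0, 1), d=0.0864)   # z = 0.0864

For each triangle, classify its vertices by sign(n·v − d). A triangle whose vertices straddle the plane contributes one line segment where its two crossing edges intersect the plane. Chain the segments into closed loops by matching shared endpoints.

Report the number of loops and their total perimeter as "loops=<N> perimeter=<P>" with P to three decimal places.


loops=2 perimeter=26.640

Straddling triangles (24 of 48):
  (v0,v4,v1) [--+] → (1.50656, 1.7789, 0.0864)–(2.5336, 0, 0.0864)  len=2.0541
  (v1,v4,v5) [+-+] → (1.50656, 1.7789, 0.0864)–(1.2668, 2.19418, 0.0864)  len=0.4795
  (v1,v5,v2) [++-] → (1.66664, 0.415282, 0.0864)–(1.9064, 0, 0.0864)  len=0.4795
  (v2,v5,v6) [-+-] → (1.66664, 0.415282, 0.0864)–(0.9532, 1.65102, 0.0864)  len=1.4269
  (v4,v8,v5) [--+] → (-0.78728, 2.19418, 0.0864)–(1.2668, 2.19418, 0.0864)  len=2.0541
  (v5,v8,v9) [+-+] → (-0.78728, 2.19418, 0.0864)–(-1.2668, 2.19418, 0.0864)  len=0.4795
  (v5,v9,v6) [++-] → (0.47368, 1.65102, 0.0864)–(0.9532, 1.65102, 0.0864)  len=0.4795
  (v6,v9,v10) [-+-] → (0.47368, 1.65102, 0.0864)–(-0.9532, 1.65102, 0.0864)  len=1.4269
  (v8,v12,v9) [--+] → (-2.29384, 0.415282, 0.0864)–(-1.2668, 2.19418, 0.0864)  len=2.0541
  (v9,v12,v13) [+-+] → (-2.29384, 0.415282, 0.0864)–(-2.5336, 0, 0.0864)  len=0.4795
  (v9,v13,v10) [++-] → (-1.19296, 1.23574, 0.0864)–(-0.9532, 1.65102, 0.0864)  len=0.4795
  (v10,v13,v14) [-+-] → (-1.19296, 1.23574, 0.0864)–(-1.9064, 0, 0.0864)  len=1.4269
  (v12,v16,v13) [--+] → (-1.50656, -1.7789, 0.0864)–(-2.5336, 0, 0.0864)  len=2.0541
  (v13,v16,v17) [+-+] → (-1.50656, -1.7789, 0.0864)–(-1.2668, -2.19418, 0.0864)  len=0.4795
  (v13,v17,v14) [++-] → (-1.66664, -0.415282, 0.0864)–(-1.9064, 0, 0.0864)  len=0.4795
  (v14,v17,v18) [-+-] → (-1.66664, -0.415282, 0.0864)–(-0.9532, -1.65102, 0.0864)  len=1.4269
  (v16,v20,v17) [--+] → (0.78728, -2.19418, 0.0864)–(-1.2668, -2.19418, 0.0864)  len=2.0541
  (v17,v20,v21) [+-+] → (0.78728, -2.19418, 0.0864)–(1.2668, -2.19418, 0.0864)  len=0.4795
  (v17,v21,v18) [++-] → (-0.47368, -1.65102, 0.0864)–(-0.9532, -1.65102, 0.0864)  len=0.4795
  (v18,v21,v22) [-+-] → (-0.47368, -1.65102, 0.0864)–(0.9532, -1.65102, 0.0864)  len=1.4269
  (v20,v0,v21) [--+] → (2.29384, -0.415282, 0.0864)–(1.2668, -2.19418, 0.0864)  len=2.0541
  (v21,v0,v1) [+-+] → (2.29384, -0.415282, 0.0864)–(2.5336, 0, 0.0864)  len=0.4795
  (v21,v1,v22) [++-] → (1.19296, -1.23574, 0.0864)–(0.9532, -1.65102, 0.0864)  len=0.4795
  (v22,v1,v2) [-+-] → (1.19296, -1.23574, 0.0864)–(1.9064, 0, 0.0864)  len=1.4269

Chained into 2 loop(s):
  loop 1: 12 segments, perimeter = 15.2017
  loop 2: 12 segments, perimeter = 11.4385
Total perimeter = 26.640


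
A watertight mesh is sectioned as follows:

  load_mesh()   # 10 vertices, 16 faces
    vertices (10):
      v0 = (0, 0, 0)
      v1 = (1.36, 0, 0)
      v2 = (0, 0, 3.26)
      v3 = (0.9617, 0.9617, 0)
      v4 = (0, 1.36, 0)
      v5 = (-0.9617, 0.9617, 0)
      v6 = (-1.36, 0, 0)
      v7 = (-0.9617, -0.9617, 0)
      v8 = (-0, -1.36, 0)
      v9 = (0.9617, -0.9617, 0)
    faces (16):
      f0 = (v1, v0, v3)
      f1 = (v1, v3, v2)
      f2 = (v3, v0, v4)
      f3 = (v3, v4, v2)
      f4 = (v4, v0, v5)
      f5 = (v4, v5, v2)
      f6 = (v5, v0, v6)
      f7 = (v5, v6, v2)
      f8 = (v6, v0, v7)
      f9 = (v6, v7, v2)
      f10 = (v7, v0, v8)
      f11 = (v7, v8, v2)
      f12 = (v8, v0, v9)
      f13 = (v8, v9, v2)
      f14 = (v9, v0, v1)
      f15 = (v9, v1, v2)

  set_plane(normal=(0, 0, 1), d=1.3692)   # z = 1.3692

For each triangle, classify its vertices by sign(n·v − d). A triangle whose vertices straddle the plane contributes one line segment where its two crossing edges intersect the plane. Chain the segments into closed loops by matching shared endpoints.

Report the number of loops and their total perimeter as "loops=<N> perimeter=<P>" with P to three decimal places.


Straddling triangles (8 of 16):
  (v1,v3,v2) [--+] → (0.557786, 0.557786, 1.3692)–(0.7888, 0, 1.3692)  len=0.6037
  (v3,v4,v2) [--+] → (0, 0.7888, 1.3692)–(0.557786, 0.557786, 1.3692)  len=0.6037
  (v4,v5,v2) [--+] → (-0.557786, 0.557786, 1.3692)–(0, 0.7888, 1.3692)  len=0.6037
  (v5,v6,v2) [--+] → (-0.7888, 0, 1.3692)–(-0.557786, 0.557786, 1.3692)  len=0.6037
  (v6,v7,v2) [--+] → (-0.557786, -0.557786, 1.3692)–(-0.7888, 0, 1.3692)  len=0.6037
  (v7,v8,v2) [--+] → (0, -0.7888, 1.3692)–(-0.557786, -0.557786, 1.3692)  len=0.6037
  (v8,v9,v2) [--+] → (0.557786, -0.557786, 1.3692)–(0, -0.7888, 1.3692)  len=0.6037
  (v9,v1,v2) [--+] → (0.7888, 0, 1.3692)–(0.557786, -0.557786, 1.3692)  len=0.6037

Chained into 1 loop(s):
  loop 1: 8 segments, perimeter = 4.8299
Total perimeter = 4.830

loops=1 perimeter=4.830


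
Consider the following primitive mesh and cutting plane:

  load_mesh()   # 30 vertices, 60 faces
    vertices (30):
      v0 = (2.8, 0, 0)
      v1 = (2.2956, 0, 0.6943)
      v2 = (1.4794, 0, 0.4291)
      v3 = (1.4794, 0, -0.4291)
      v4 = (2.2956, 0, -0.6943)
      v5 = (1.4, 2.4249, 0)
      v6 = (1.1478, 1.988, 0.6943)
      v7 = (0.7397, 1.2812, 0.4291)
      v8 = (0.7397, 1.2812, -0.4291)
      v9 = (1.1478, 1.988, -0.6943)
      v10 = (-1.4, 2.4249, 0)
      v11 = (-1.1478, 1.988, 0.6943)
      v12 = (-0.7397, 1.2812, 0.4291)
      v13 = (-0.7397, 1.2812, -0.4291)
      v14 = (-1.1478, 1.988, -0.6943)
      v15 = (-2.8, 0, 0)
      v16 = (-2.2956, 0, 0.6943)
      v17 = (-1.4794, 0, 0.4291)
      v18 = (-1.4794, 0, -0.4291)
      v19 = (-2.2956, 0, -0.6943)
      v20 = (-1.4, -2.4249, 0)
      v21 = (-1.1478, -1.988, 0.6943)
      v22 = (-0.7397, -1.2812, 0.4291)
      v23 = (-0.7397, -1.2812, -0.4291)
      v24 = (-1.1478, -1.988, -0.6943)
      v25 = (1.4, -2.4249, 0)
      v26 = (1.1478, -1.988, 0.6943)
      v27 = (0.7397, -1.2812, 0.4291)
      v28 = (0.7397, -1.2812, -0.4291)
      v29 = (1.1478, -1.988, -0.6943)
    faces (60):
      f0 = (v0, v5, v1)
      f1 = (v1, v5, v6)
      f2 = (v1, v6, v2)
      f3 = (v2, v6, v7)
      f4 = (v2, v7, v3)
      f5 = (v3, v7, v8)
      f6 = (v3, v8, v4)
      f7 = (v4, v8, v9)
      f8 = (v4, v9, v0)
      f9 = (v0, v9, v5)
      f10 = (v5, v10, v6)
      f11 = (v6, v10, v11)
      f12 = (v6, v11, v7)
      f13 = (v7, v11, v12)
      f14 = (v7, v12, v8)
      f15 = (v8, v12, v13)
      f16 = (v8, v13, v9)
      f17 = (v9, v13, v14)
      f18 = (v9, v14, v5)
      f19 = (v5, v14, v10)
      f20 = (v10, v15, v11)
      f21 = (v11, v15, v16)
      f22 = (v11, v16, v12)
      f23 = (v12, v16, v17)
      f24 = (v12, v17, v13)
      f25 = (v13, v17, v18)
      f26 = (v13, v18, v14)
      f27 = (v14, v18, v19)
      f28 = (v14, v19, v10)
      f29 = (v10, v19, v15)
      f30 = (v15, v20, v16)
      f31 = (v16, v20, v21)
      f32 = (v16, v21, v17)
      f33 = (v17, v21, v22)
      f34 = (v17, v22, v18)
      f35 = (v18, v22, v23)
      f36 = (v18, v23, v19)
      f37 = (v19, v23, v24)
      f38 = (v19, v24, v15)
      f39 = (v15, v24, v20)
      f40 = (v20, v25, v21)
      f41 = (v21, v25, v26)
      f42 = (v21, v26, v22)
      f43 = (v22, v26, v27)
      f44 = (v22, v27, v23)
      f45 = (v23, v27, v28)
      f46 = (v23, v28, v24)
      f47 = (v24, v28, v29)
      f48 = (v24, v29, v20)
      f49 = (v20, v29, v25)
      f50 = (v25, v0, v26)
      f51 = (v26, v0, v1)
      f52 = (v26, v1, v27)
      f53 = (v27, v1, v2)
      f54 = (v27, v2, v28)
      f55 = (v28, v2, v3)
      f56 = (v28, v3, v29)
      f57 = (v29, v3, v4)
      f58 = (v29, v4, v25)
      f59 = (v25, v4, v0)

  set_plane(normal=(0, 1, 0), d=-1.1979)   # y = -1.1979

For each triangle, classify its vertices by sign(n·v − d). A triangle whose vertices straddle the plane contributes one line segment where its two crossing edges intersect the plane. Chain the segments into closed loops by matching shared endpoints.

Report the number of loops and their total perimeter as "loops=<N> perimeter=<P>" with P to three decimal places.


Straddling triangles (20 of 60):
  (v15,v20,v16) [+-+] → (-2.1084, -1.1979, 0)–(-1.85317, -1.1979, 0.351316)  len=0.4342
  (v16,v20,v21) [+--] → (-1.85317, -1.1979, 0.351316)–(-1.60398, -1.1979, 0.6943)  len=0.4240
  (v16,v21,v17) [+-+] → (-1.60398, -1.1979, 0.6943)–(-1.27959, -1.1979, 0.5889)  len=0.3411
  (v17,v21,v22) [+--] → (-1.27959, -1.1979, 0.5889)–(-0.787793, -1.1979, 0.4291)  len=0.5171
  (v17,v22,v18) [+-+] → (-0.787793, -1.1979, 0.4291)–(-0.787793, -1.1979, 0.373302)  len=0.0558
  (v18,v22,v23) [+--] → (-0.787793, -1.1979, 0.373302)–(-0.787793, -1.1979, -0.4291)  len=0.8024
  (v18,v23,v19) [+-+] → (-0.787793, -1.1979, -0.4291)–(-0.84086, -1.1979, -0.446343)  len=0.0558
  (v19,v23,v24) [+--] → (-0.84086, -1.1979, -0.446343)–(-1.60398, -1.1979, -0.6943)  len=0.8024
  (v19,v24,v15) [+-+] → (-1.60398, -1.1979, -0.6943)–(-1.80444, -1.1979, -0.418361)  len=0.3411
  (v15,v24,v20) [+--] → (-1.80444, -1.1979, -0.418361)–(-2.1084, -1.1979, 0)  len=0.5171
  (v25,v0,v26) [-+-] → (2.1084, -1.1979, 0)–(1.80444, -1.1979, 0.418361)  len=0.5171
  (v26,v0,v1) [-++] → (1.80444, -1.1979, 0.418361)–(1.60398, -1.1979, 0.6943)  len=0.3411
  (v26,v1,v27) [-+-] → (1.60398, -1.1979, 0.6943)–(0.84086, -1.1979, 0.446343)  len=0.8024
  (v27,v1,v2) [-++] → (0.84086, -1.1979, 0.446343)–(0.787793, -1.1979, 0.4291)  len=0.0558
  (v27,v2,v28) [-+-] → (0.787793, -1.1979, 0.4291)–(0.787793, -1.1979, -0.373302)  len=0.8024
  (v28,v2,v3) [-++] → (0.787793, -1.1979, -0.373302)–(0.787793, -1.1979, -0.4291)  len=0.0558
  (v28,v3,v29) [-+-] → (0.787793, -1.1979, -0.4291)–(1.27959, -1.1979, -0.5889)  len=0.5171
  (v29,v3,v4) [-++] → (1.27959, -1.1979, -0.5889)–(1.60398, -1.1979, -0.6943)  len=0.3411
  (v29,v4,v25) [-+-] → (1.60398, -1.1979, -0.6943)–(1.85317, -1.1979, -0.351316)  len=0.4240
  (v25,v4,v0) [-++] → (1.85317, -1.1979, -0.351316)–(2.1084, -1.1979, 0)  len=0.4342

Chained into 2 loop(s):
  loop 1: 10 segments, perimeter = 4.2910
  loop 2: 10 segments, perimeter = 4.2910
Total perimeter = 8.582

loops=2 perimeter=8.582


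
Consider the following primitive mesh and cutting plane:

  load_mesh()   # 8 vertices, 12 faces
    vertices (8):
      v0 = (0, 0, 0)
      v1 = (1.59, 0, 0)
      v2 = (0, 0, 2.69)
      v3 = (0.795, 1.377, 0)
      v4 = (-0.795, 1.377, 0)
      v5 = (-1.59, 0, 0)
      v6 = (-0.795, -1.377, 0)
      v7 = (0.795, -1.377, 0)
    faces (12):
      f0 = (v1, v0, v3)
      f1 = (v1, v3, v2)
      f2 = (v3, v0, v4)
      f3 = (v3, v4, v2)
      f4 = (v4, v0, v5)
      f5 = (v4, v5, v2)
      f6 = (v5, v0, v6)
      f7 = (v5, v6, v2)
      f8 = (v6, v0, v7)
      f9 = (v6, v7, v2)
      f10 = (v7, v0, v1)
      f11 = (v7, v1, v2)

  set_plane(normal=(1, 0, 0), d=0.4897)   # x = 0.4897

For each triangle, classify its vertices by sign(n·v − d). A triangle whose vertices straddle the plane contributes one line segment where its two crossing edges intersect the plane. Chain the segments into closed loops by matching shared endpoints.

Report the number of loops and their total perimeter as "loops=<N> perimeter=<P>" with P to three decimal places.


Straddling triangles (8 of 12):
  (v1,v0,v3) [+-+] → (0.4897, 0, 0)–(0.4897, 0.848197, 0)  len=0.8482
  (v1,v3,v2) [++-] → (0.4897, 0.848197, 1.03303)–(0.4897, 0, 1.86151)  len=1.1857
  (v3,v0,v4) [+--] → (0.4897, 0.848197, 0)–(0.4897, 1.377, 0)  len=0.5288
  (v3,v4,v2) [+--] → (0.4897, 1.377, 0)–(0.4897, 0.848197, 1.03303)  len=1.1605
  (v6,v0,v7) [--+] → (0.4897, -0.848197, 0)–(0.4897, -1.377, 0)  len=0.5288
  (v6,v7,v2) [-+-] → (0.4897, -1.377, 0)–(0.4897, -0.848197, 1.03303)  len=1.1605
  (v7,v0,v1) [+-+] → (0.4897, -0.848197, 0)–(0.4897, 0, 0)  len=0.8482
  (v7,v1,v2) [++-] → (0.4897, 0, 1.86151)–(0.4897, -0.848197, 1.03303)  len=1.1857

Chained into 1 loop(s):
  loop 1: 8 segments, perimeter = 7.4464
Total perimeter = 7.446

loops=1 perimeter=7.446


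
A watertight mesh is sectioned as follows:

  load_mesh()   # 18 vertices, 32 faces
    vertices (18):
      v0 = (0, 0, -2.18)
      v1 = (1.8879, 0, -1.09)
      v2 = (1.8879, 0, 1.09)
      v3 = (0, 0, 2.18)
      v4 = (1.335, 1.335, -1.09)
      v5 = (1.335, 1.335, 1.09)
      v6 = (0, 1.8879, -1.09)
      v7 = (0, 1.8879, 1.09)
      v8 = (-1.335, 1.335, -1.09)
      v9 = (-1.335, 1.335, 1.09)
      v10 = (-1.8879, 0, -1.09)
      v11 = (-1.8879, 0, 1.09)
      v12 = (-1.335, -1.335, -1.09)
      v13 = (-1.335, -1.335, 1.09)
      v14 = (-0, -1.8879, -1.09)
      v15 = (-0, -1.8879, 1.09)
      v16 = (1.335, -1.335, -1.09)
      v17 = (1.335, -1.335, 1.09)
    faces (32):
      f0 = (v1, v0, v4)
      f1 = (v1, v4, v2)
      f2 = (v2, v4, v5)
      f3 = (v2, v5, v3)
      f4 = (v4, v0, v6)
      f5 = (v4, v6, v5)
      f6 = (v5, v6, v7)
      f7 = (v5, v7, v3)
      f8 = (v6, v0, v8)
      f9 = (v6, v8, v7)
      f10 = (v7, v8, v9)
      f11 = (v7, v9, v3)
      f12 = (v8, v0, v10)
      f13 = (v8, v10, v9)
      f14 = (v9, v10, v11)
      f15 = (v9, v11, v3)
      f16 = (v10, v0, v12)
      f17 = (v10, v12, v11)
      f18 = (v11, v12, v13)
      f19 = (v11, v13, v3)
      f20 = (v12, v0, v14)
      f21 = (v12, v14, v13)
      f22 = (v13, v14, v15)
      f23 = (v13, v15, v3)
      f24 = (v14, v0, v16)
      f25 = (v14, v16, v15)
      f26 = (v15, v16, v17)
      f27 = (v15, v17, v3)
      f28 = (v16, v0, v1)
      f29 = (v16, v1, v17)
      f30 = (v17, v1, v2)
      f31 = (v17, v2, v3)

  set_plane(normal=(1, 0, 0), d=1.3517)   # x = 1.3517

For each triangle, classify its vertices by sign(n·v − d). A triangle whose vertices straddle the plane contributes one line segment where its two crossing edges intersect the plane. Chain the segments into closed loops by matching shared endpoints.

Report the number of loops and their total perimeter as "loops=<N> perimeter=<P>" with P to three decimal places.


Straddling triangles (8 of 32):
  (v1,v0,v4) [+--] → (1.3517, 0, -1.39958)–(1.3517, 1.29468, -1.09)  len=1.3312
  (v1,v4,v2) [+-+] → (1.3517, 1.29468, -1.09)–(1.3517, 1.29468, -1.02415)  len=0.0658
  (v2,v4,v5) [+--] → (1.3517, 1.29468, -1.02415)–(1.3517, 1.29468, 1.09)  len=2.1142
  (v2,v5,v3) [+--] → (1.3517, 1.29468, 1.09)–(1.3517, 0, 1.39958)  len=1.3312
  (v16,v0,v1) [--+] → (1.3517, 0, -1.39958)–(1.3517, -1.29468, -1.09)  len=1.3312
  (v16,v1,v17) [-+-] → (1.3517, -1.29468, -1.09)–(1.3517, -1.29468, 1.02415)  len=2.1142
  (v17,v1,v2) [-++] → (1.3517, -1.29468, 1.02415)–(1.3517, -1.29468, 1.09)  len=0.0658
  (v17,v2,v3) [-+-] → (1.3517, -1.29468, 1.09)–(1.3517, 0, 1.39958)  len=1.3312

Chained into 1 loop(s):
  loop 1: 8 segments, perimeter = 9.6847
Total perimeter = 9.685

loops=1 perimeter=9.685


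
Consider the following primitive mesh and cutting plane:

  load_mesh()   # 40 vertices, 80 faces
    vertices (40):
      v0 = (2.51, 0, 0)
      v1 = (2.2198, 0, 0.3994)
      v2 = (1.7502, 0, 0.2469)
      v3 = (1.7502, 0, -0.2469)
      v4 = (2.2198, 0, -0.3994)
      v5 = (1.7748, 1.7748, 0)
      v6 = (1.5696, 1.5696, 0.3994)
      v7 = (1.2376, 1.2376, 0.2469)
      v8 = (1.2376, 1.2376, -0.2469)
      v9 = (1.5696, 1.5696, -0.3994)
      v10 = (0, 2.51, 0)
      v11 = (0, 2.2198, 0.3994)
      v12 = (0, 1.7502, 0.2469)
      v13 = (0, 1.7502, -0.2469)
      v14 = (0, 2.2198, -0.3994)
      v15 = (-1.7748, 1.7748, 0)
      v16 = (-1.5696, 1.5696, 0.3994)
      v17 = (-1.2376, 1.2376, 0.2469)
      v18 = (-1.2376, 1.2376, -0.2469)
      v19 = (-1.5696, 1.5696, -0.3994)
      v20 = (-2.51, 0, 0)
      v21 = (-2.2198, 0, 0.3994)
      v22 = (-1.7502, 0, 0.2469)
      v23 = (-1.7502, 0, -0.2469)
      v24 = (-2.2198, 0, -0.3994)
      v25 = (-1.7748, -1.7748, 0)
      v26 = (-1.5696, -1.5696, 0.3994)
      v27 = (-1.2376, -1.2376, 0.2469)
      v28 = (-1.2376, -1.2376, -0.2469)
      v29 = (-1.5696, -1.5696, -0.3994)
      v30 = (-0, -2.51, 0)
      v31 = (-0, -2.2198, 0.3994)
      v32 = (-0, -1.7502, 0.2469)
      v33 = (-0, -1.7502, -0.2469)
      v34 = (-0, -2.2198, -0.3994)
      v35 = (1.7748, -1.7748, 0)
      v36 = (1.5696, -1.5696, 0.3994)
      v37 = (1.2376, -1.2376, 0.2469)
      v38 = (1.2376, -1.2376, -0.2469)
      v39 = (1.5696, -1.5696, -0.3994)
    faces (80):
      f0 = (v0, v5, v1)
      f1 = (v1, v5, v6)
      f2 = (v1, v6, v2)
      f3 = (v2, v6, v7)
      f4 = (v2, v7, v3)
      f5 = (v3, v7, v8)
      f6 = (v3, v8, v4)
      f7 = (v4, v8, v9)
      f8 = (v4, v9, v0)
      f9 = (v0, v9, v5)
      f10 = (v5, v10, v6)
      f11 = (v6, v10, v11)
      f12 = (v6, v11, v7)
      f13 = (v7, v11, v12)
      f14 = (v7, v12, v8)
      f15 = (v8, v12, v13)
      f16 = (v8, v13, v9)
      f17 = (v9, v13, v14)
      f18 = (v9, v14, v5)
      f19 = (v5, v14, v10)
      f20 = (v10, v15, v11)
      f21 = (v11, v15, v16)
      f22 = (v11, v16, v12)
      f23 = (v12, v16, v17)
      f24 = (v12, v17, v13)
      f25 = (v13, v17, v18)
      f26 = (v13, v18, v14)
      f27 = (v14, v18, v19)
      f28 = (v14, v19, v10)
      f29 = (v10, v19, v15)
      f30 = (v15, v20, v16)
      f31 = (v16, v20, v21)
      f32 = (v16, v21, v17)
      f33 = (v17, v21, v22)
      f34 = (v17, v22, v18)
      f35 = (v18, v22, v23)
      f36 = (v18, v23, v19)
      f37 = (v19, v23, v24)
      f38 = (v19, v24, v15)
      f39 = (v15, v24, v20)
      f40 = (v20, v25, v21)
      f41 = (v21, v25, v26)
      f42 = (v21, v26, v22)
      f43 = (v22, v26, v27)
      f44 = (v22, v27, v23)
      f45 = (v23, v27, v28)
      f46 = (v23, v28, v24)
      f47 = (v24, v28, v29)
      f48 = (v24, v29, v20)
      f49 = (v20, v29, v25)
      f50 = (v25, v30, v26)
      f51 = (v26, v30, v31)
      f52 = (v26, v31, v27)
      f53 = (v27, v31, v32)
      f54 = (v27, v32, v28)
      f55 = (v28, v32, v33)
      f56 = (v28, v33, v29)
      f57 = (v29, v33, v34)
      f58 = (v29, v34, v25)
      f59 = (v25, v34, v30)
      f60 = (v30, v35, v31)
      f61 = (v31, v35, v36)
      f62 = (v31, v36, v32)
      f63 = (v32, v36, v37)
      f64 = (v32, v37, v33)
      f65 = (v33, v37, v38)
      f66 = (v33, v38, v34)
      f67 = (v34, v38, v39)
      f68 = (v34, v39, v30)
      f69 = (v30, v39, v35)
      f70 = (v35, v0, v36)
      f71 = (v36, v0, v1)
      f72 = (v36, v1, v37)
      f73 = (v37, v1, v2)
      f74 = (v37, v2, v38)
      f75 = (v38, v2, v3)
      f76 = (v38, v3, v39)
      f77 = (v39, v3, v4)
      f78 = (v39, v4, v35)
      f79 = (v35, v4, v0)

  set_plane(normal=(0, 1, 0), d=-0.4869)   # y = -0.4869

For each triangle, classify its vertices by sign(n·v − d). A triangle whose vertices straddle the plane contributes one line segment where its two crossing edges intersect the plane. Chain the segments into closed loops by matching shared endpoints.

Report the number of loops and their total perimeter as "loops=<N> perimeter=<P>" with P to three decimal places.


loops=2 perimeter=4.937

Straddling triangles (20 of 80):
  (v20,v25,v21) [+-+] → (-2.3083, -0.4869, 0)–(-2.09772, -0.4869, 0.289828)  len=0.3583
  (v21,v25,v26) [+--] → (-2.09772, -0.4869, 0.289828)–(-2.0181, -0.4869, 0.3994)  len=0.1354
  (v21,v26,v22) [+-+] → (-2.0181, -0.4869, 0.3994)–(-1.69418, -0.4869, 0.294206)  len=0.3406
  (v22,v26,v27) [+--] → (-1.69418, -0.4869, 0.294206)–(-1.54853, -0.4869, 0.2469)  len=0.1531
  (v22,v27,v23) [+-+] → (-1.54853, -0.4869, 0.2469)–(-1.54853, -0.4869, -0.0526278)  len=0.2995
  (v23,v27,v28) [+--] → (-1.54853, -0.4869, -0.0526278)–(-1.54853, -0.4869, -0.2469)  len=0.1943
  (v23,v28,v24) [+-+] → (-1.54853, -0.4869, -0.2469)–(-1.83338, -0.4869, -0.339403)  len=0.2995
  (v24,v28,v29) [+--] → (-1.83338, -0.4869, -0.339403)–(-2.0181, -0.4869, -0.3994)  len=0.1942
  (v24,v29,v20) [+-+] → (-2.0181, -0.4869, -0.3994)–(-2.21828, -0.4869, -0.123896)  len=0.3405
  (v20,v29,v25) [+--] → (-2.21828, -0.4869, -0.123896)–(-2.3083, -0.4869, 0)  len=0.1531
  (v35,v0,v36) [-+-] → (2.3083, -0.4869, 0)–(2.21828, -0.4869, 0.123896)  len=0.1531
  (v36,v0,v1) [-++] → (2.21828, -0.4869, 0.123896)–(2.0181, -0.4869, 0.3994)  len=0.3405
  (v36,v1,v37) [-+-] → (2.0181, -0.4869, 0.3994)–(1.83338, -0.4869, 0.339403)  len=0.1942
  (v37,v1,v2) [-++] → (1.83338, -0.4869, 0.339403)–(1.54853, -0.4869, 0.2469)  len=0.2995
  (v37,v2,v38) [-+-] → (1.54853, -0.4869, 0.2469)–(1.54853, -0.4869, 0.0526278)  len=0.1943
  (v38,v2,v3) [-++] → (1.54853, -0.4869, 0.0526278)–(1.54853, -0.4869, -0.2469)  len=0.2995
  (v38,v3,v39) [-+-] → (1.54853, -0.4869, -0.2469)–(1.69418, -0.4869, -0.294206)  len=0.1531
  (v39,v3,v4) [-++] → (1.69418, -0.4869, -0.294206)–(2.0181, -0.4869, -0.3994)  len=0.3406
  (v39,v4,v35) [-+-] → (2.0181, -0.4869, -0.3994)–(2.09772, -0.4869, -0.289828)  len=0.1354
  (v35,v4,v0) [-++] → (2.09772, -0.4869, -0.289828)–(2.3083, -0.4869, 0)  len=0.3583

Chained into 2 loop(s):
  loop 1: 10 segments, perimeter = 2.4686
  loop 2: 10 segments, perimeter = 2.4686
Total perimeter = 4.937


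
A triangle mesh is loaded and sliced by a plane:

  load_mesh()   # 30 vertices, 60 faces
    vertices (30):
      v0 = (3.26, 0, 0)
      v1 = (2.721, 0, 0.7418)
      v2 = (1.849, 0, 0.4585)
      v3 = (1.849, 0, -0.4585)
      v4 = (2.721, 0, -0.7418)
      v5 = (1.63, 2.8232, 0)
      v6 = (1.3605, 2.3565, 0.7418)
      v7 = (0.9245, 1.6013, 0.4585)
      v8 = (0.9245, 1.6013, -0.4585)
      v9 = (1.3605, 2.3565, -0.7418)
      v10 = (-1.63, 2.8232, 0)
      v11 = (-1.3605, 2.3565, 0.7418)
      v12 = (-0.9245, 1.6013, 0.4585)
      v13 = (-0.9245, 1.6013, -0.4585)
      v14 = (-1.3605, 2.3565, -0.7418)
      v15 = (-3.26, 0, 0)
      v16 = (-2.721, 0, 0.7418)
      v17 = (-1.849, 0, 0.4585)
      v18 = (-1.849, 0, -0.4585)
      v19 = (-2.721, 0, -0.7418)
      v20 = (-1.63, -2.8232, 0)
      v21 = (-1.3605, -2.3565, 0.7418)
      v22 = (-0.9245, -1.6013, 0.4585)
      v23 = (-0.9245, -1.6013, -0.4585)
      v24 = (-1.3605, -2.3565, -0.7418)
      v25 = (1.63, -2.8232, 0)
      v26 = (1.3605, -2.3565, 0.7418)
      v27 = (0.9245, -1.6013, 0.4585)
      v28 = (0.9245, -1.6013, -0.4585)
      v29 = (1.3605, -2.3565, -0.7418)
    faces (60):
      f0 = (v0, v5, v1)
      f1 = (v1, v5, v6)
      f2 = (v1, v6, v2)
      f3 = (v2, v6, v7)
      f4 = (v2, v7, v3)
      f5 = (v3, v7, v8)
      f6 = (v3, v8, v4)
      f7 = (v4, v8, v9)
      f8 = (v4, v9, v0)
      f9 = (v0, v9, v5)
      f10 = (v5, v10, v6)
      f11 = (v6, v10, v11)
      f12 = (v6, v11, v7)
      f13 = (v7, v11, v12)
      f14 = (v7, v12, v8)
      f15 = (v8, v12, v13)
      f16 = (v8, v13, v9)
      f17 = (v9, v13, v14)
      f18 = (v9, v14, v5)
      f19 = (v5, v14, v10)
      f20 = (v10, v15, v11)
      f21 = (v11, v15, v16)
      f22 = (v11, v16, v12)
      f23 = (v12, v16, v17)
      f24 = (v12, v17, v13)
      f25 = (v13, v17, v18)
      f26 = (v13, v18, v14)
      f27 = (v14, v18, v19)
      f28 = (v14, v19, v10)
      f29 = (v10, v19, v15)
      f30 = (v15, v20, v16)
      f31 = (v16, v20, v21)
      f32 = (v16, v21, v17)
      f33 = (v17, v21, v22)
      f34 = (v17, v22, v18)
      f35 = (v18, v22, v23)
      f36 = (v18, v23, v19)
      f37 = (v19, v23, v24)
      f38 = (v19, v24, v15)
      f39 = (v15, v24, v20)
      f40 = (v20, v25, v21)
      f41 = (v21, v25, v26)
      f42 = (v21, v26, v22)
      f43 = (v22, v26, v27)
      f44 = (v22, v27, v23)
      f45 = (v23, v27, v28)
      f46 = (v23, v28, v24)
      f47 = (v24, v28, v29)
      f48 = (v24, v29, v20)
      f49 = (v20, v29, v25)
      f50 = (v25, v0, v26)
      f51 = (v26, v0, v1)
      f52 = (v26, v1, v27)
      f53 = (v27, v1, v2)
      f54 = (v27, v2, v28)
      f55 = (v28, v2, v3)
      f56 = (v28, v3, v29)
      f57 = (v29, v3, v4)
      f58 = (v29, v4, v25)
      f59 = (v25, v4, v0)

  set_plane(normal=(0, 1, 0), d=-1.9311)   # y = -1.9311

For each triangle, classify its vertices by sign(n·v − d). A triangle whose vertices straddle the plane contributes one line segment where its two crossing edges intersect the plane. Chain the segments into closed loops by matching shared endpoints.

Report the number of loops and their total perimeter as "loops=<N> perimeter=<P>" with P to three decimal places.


Straddling triangles (18 of 60):
  (v15,v20,v16) [+-+] → (-2.14506, -1.9311, 0)–(-1.97474, -1.9311, 0.234401)  len=0.2897
  (v16,v20,v21) [+--] → (-1.97474, -1.9311, 0.234401)–(-1.6061, -1.9311, 0.7418)  len=0.6272
  (v16,v21,v17) [+-+] → (-1.6061, -1.9311, 0.7418)–(-1.44868, -1.9311, 0.690658)  len=0.1655
  (v17,v21,v22) [+-+] → (-1.44868, -1.9311, 0.690658)–(-1.1149, -1.9311, 0.582219)  len=0.3510
  (v19,v23,v24) [++-] → (-1.1149, -1.9311, -0.582219)–(-1.6061, -1.9311, -0.7418)  len=0.5165
  (v19,v24,v15) [+-+] → (-1.6061, -1.9311, -0.7418)–(-1.7034, -1.9311, -0.607889)  len=0.1655
  (v15,v24,v20) [+--] → (-1.7034, -1.9311, -0.607889)–(-2.14506, -1.9311, 0)  len=0.7514
  (v21,v26,v22) [--+] → (0.0733721, -1.9311, 0.582219)–(-1.1149, -1.9311, 0.582219)  len=1.1883
  (v22,v26,v27) [+-+] → (0.0733721, -1.9311, 0.582219)–(1.1149, -1.9311, 0.582219)  len=1.0415
  (v23,v28,v24) [++-] → (-0.0733721, -1.9311, -0.582219)–(-1.1149, -1.9311, -0.582219)  len=1.0415
  (v24,v28,v29) [-+-] → (-0.0733721, -1.9311, -0.582219)–(1.1149, -1.9311, -0.582219)  len=1.1883
  (v25,v0,v26) [-+-] → (2.14506, -1.9311, 0)–(1.7034, -1.9311, 0.607889)  len=0.7514
  (v26,v0,v1) [-++] → (1.7034, -1.9311, 0.607889)–(1.6061, -1.9311, 0.7418)  len=0.1655
  (v26,v1,v27) [-++] → (1.6061, -1.9311, 0.7418)–(1.1149, -1.9311, 0.582219)  len=0.5165
  (v28,v3,v29) [++-] → (1.44868, -1.9311, -0.690658)–(1.1149, -1.9311, -0.582219)  len=0.3510
  (v29,v3,v4) [-++] → (1.44868, -1.9311, -0.690658)–(1.6061, -1.9311, -0.7418)  len=0.1655
  (v29,v4,v25) [-+-] → (1.6061, -1.9311, -0.7418)–(1.97474, -1.9311, -0.234401)  len=0.6272
  (v25,v4,v0) [-++] → (1.97474, -1.9311, -0.234401)–(2.14506, -1.9311, 0)  len=0.2897

Chained into 1 loop(s):
  loop 1: 18 segments, perimeter = 10.1932
Total perimeter = 10.193

loops=1 perimeter=10.193


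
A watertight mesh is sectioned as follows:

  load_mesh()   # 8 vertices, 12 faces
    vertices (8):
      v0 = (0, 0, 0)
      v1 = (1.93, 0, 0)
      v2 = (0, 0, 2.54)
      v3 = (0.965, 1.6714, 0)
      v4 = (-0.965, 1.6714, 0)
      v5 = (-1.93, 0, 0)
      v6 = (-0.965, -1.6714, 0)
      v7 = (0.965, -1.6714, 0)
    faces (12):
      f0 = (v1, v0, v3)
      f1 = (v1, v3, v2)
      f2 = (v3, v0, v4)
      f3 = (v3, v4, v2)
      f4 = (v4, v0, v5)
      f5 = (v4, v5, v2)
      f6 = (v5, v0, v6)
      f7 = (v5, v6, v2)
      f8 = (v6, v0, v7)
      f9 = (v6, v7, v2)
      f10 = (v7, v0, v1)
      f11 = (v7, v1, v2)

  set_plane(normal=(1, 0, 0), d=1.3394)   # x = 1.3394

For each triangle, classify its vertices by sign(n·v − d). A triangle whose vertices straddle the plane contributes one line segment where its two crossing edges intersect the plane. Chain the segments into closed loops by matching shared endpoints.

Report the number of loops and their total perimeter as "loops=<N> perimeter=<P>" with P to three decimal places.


Straddling triangles (4 of 12):
  (v1,v0,v3) [+--] → (1.3394, 0, 0)–(1.3394, 1.02293, 0)  len=1.0229
  (v1,v3,v2) [+--] → (1.3394, 1.02293, 0)–(1.3394, 0, 0.777266)  len=1.2847
  (v7,v0,v1) [--+] → (1.3394, 0, 0)–(1.3394, -1.02293, 0)  len=1.0229
  (v7,v1,v2) [-+-] → (1.3394, -1.02293, 0)–(1.3394, 0, 0.777266)  len=1.2847

Chained into 1 loop(s):
  loop 1: 4 segments, perimeter = 4.6153
Total perimeter = 4.615

loops=1 perimeter=4.615


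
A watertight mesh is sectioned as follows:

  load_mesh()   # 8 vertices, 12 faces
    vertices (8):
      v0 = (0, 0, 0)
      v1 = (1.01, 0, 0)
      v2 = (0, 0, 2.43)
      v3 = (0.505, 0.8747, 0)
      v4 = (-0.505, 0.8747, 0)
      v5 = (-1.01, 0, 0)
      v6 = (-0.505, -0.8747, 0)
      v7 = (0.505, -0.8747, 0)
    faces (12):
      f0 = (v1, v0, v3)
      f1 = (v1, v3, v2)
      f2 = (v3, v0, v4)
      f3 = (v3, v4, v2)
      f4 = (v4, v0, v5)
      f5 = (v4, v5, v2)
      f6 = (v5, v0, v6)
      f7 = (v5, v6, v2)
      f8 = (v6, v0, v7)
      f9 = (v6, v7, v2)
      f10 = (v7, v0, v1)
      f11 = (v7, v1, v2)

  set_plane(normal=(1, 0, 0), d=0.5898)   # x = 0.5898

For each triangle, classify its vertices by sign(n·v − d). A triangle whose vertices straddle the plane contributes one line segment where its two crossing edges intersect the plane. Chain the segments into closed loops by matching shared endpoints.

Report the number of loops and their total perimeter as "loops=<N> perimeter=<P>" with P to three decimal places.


Straddling triangles (4 of 12):
  (v1,v0,v3) [+--] → (0.5898, 0, 0)–(0.5898, 0.72782, 0)  len=0.7278
  (v1,v3,v2) [+--] → (0.5898, 0.72782, 0)–(0.5898, 0, 1.01098)  len=1.2457
  (v7,v0,v1) [--+] → (0.5898, 0, 0)–(0.5898, -0.72782, 0)  len=0.7278
  (v7,v1,v2) [-+-] → (0.5898, -0.72782, 0)–(0.5898, 0, 1.01098)  len=1.2457

Chained into 1 loop(s):
  loop 1: 4 segments, perimeter = 3.9471
Total perimeter = 3.947

loops=1 perimeter=3.947


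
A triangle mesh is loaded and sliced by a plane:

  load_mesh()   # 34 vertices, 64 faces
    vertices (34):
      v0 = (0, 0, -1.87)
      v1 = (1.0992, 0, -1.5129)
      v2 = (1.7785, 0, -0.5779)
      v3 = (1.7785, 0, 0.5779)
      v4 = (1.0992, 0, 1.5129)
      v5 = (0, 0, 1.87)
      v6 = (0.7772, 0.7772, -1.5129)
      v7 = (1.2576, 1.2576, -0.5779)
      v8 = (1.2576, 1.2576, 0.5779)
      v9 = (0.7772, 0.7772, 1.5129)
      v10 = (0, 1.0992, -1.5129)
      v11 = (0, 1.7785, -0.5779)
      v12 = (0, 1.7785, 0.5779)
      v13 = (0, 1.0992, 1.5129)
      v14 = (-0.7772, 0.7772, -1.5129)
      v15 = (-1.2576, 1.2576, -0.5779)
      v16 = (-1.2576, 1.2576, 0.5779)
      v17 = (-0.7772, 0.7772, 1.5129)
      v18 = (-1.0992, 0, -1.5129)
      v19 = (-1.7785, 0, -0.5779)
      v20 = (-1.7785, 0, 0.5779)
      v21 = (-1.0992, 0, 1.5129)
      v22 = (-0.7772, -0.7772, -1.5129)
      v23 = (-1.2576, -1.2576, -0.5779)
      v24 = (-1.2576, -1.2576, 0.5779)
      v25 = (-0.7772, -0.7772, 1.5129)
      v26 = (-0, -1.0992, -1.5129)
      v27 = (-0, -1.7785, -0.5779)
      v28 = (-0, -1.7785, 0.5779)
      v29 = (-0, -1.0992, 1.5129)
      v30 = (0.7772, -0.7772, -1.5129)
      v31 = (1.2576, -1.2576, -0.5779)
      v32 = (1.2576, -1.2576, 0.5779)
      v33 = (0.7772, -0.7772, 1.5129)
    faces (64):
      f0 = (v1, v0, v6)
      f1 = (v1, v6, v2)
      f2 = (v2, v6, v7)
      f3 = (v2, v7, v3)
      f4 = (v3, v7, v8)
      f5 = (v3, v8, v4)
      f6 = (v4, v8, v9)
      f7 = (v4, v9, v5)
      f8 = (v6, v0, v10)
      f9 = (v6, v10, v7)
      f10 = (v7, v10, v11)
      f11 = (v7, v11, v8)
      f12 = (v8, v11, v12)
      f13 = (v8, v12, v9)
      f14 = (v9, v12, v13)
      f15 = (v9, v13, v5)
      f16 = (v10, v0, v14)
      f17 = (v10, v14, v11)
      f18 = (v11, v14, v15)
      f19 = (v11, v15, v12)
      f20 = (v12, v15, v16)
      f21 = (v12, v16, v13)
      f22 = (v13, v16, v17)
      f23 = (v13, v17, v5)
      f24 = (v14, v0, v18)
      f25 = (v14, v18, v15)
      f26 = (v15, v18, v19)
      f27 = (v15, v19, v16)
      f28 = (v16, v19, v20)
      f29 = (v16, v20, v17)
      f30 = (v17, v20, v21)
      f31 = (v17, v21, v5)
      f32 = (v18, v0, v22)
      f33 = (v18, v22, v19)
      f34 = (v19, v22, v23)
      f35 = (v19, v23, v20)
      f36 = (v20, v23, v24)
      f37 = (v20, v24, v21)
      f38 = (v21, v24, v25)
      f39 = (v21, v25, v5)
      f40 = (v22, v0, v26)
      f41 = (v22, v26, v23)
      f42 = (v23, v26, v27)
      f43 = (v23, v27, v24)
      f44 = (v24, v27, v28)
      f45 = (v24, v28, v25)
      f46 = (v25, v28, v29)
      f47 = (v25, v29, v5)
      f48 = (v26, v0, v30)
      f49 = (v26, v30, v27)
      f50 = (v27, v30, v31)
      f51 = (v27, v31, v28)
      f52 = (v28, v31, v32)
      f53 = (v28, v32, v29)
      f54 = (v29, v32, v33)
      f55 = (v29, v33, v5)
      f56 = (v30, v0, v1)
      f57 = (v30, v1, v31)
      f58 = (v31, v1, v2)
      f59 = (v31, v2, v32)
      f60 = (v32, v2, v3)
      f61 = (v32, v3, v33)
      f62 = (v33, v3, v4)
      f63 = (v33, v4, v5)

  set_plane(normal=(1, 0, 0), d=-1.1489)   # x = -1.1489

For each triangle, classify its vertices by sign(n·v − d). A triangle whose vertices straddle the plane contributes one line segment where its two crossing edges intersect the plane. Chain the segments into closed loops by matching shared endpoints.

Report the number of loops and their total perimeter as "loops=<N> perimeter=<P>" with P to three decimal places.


Straddling triangles (18 of 64):
  (v11,v14,v15) [++-] → (-1.1489, 1.1489, -0.789462)–(-1.1489, 1.30262, -0.5779)  len=0.2615
  (v11,v15,v12) [+-+] → (-1.1489, 1.30262, -0.5779)–(-1.1489, 1.30262, -0.477999)  len=0.0999
  (v12,v15,v16) [+--] → (-1.1489, 1.30262, -0.477999)–(-1.1489, 1.30262, 0.5779)  len=1.0559
  (v12,v16,v13) [+-+] → (-1.1489, 1.30262, 0.5779)–(-1.1489, 1.24391, 0.658716)  len=0.0999
  (v13,v16,v17) [+-+] → (-1.1489, 1.24391, 0.658716)–(-1.1489, 1.1489, 0.789462)  len=0.1616
  (v14,v18,v15) [++-] → (-1.1489, 0.394588, -1.21953)–(-1.1489, 1.1489, -0.789462)  len=0.8683
  (v15,v18,v19) [-+-] → (-1.1489, 0.394588, -1.21953)–(-1.1489, 0, -1.44449)  len=0.4542
  (v16,v20,v17) [--+] → (-1.1489, 0.48869, 1.16581)–(-1.1489, 1.1489, 0.789462)  len=0.7599
  (v17,v20,v21) [+-+] → (-1.1489, 0.48869, 1.16581)–(-1.1489, 0, 1.44449)  len=0.5626
  (v18,v22,v19) [++-] → (-1.1489, -0.48869, -1.16581)–(-1.1489, 0, -1.44449)  len=0.5626
  (v19,v22,v23) [-+-] → (-1.1489, -0.48869, -1.16581)–(-1.1489, -1.1489, -0.789462)  len=0.7599
  (v20,v24,v21) [--+] → (-1.1489, -0.394588, 1.21953)–(-1.1489, 0, 1.44449)  len=0.4542
  (v21,v24,v25) [+-+] → (-1.1489, -0.394588, 1.21953)–(-1.1489, -1.1489, 0.789462)  len=0.8683
  (v22,v26,v23) [++-] → (-1.1489, -1.24391, -0.658716)–(-1.1489, -1.1489, -0.789462)  len=0.1616
  (v23,v26,v27) [-++] → (-1.1489, -1.24391, -0.658716)–(-1.1489, -1.30262, -0.5779)  len=0.0999
  (v23,v27,v24) [-+-] → (-1.1489, -1.30262, -0.5779)–(-1.1489, -1.30262, 0.477999)  len=1.0559
  (v24,v27,v28) [-++] → (-1.1489, -1.30262, 0.477999)–(-1.1489, -1.30262, 0.5779)  len=0.0999
  (v24,v28,v25) [-++] → (-1.1489, -1.30262, 0.5779)–(-1.1489, -1.1489, 0.789462)  len=0.2615

Chained into 1 loop(s):
  loop 1: 18 segments, perimeter = 8.6477
Total perimeter = 8.648

loops=1 perimeter=8.648
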